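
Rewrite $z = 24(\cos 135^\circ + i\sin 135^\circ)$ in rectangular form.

a = r cos θ = 24 * -sqrt(2)/2 = -12*sqrt(2)
b = r sin θ = 24 * sqrt(2)/2 = 12*sqrt(2)
z = -12*sqrt(2) + 12*sqrt(2)i


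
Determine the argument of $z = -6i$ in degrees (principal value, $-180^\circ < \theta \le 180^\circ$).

a = 0 and b < 0, so z lies on the negative imaginary axis: θ = -90°


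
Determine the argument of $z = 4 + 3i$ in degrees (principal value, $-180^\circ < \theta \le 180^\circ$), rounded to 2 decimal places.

θ = arctan(b/a) = arctan(3/4) (quadrant-adjusted) = 36.87°


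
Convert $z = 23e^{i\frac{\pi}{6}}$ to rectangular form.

a = r cos θ = 23 * sqrt(3)/2 = 23*sqrt(3)/2
b = r sin θ = 23 * 1/2 = 23/2
z = 23*sqrt(3)/2 + (23/2)i


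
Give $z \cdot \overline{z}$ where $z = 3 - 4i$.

z * conjugate(z) = |z|^2 = a^2 + b^2
= 3^2 + (-4)^2 = 25


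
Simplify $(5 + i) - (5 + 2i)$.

(5 - 5) + (1 - 2)i = -i


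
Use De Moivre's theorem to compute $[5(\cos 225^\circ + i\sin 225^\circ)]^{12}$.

By De Moivre: z^n = r^n(cos(nθ) + i sin(nθ))
= 5^12(cos(12*225°) + i sin(12*225°))
= 244140625(cos 180° + i sin 180°)
= -244140625


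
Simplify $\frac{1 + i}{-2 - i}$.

Multiply numerator and denominator by conjugate (-2 + i):
= (1 + i)(-2 + i) / ((-2)^2 + (-1)^2)
= (-3 - i) / 5
= -3/5 - (1/5)i


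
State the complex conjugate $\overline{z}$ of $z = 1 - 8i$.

If z = a + bi, then conjugate(z) = a - bi
conjugate(1 - 8i) = 1 + 8i


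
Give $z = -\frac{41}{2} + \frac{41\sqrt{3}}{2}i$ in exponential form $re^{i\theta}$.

r = |z| = sqrt((-41/2)^2 + (41*sqrt(3)/2)^2) = sqrt(1681/4 + 5043/4) = sqrt(1681) = 41
θ = arctan(b/a) = arctan(35.507/-20.5) (quadrant-adjusted) = 120° = 2π/3
z = 41e^(i*2π/3)


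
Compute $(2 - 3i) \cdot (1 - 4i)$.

(a1*a2 - b1*b2) + (a1*b2 + b1*a2)i
= (2 - 12) + (-8 + (-3))i
= -10 - 11i


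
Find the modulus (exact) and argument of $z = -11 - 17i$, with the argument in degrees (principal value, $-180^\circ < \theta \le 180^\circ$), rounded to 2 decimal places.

|z| = sqrt((-11)^2 + (-17)^2) = sqrt(410)
arg(z) = arctan(b/a) = arctan(-17/-11) (quadrant-adjusted) = -122.91°


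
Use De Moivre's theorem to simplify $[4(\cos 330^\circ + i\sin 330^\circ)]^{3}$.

By De Moivre: z^n = r^n(cos(nθ) + i sin(nθ))
= 4^3(cos(3*330°) + i sin(3*330°))
= 64(cos 270° + i sin 270°)
= -64i


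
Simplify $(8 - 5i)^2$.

(a + bi)^2 = a^2 - b^2 + 2abi
= 8^2 - (-5)^2 + 2*8*(-5)i
= 39 - 80i


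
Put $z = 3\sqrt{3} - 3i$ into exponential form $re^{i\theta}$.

r = |z| = sqrt((3*sqrt(3))^2 + (-3)^2) = sqrt(27 + 9) = sqrt(36) = 6
θ = arctan(b/a) = arctan(-3/5.1962) (quadrant-adjusted) = -30° = -π/6
z = 6e^(-i*π/6)


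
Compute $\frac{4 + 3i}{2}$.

Divisor is real, so divide each part by 2:
= 2 + (3/2)i


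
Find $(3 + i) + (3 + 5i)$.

(3 + 3) + (1 + 5)i = 6 + 6i


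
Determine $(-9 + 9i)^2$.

(a + bi)^2 = a^2 - b^2 + 2abi
= (-9)^2 - 9^2 + 2*(-9)*9i
= -162i


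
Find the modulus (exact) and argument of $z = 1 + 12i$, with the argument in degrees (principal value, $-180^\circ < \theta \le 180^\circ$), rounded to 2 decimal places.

|z| = sqrt(1^2 + 12^2) = sqrt(145)
arg(z) = arctan(b/a) = arctan(12/1) (quadrant-adjusted) = 85.24°


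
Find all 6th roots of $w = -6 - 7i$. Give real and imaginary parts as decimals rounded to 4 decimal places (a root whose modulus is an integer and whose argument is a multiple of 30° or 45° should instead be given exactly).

|w| = sqrt(85) ≈ 9.219544, arg(w) ≈ 229.398705°
Root modulus = sqrt(85)^(1/6) ≈ 1.448055
Root arguments: θ_k = (arg(w) + 360°k)/6 for k = 0, 1, ..., 5
Compute each root as (root modulus)(cos θ_k + i sin θ_k) using full-precision intermediates, then round to 4 decimal places.
Roots: 1.1374 + 0.8961i, -0.2074 + 1.4331i, -1.3448 + 0.5370i, -1.1374 - 0.8961i, 0.2074 - 1.4331i, 1.3448 - 0.5370i


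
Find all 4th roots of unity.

ω_k = e^(2πik/4) = cos(2πk/4) + i sin(2πk/4) for k = 0, 1, ..., 3
Roots: 1, i, -1, -i


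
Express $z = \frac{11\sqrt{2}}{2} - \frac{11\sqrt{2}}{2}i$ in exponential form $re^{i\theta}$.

r = |z| = sqrt((11*sqrt(2)/2)^2 + (-11*sqrt(2)/2)^2) = sqrt(121/2 + 121/2) = sqrt(121) = 11
θ = arctan(b/a) = arctan(-7.7782/7.7782) (quadrant-adjusted) = -45° = -π/4
z = 11e^(-i*π/4)


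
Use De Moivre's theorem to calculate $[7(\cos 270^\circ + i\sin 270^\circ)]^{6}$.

By De Moivre: z^n = r^n(cos(nθ) + i sin(nθ))
= 7^6(cos(6*270°) + i sin(6*270°))
= 117649(cos 180° + i sin 180°)
= -117649


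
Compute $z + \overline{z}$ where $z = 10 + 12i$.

z + conjugate(z) = (a + bi) + (a - bi) = 2a
= 2 * 10 = 20


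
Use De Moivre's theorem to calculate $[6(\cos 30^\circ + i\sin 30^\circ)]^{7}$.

By De Moivre: z^n = r^n(cos(nθ) + i sin(nθ))
= 6^7(cos(7*30°) + i sin(7*30°))
= 279936(cos 210° + i sin 210°)
= -139968*sqrt(3) - 139968i


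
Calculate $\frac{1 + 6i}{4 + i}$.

Multiply numerator and denominator by conjugate (4 - i):
= (1 + 6i)(4 - i) / (4^2 + 1^2)
= (10 + 23i) / 17
= 10/17 + (23/17)i


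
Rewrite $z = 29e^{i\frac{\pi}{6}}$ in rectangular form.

a = r cos θ = 29 * sqrt(3)/2 = 29*sqrt(3)/2
b = r sin θ = 29 * 1/2 = 29/2
z = 29*sqrt(3)/2 + (29/2)i


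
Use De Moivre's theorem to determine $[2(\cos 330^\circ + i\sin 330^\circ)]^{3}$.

By De Moivre: z^n = r^n(cos(nθ) + i sin(nθ))
= 2^3(cos(3*330°) + i sin(3*330°))
= 8(cos 270° + i sin 270°)
= -8i


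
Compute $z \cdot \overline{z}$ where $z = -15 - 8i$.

z * conjugate(z) = |z|^2 = a^2 + b^2
= (-15)^2 + (-8)^2 = 289


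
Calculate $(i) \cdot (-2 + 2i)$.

(a1*a2 - b1*b2) + (a1*b2 + b1*a2)i
= (0 - 2) + (0 + (-2))i
= -2 - 2i


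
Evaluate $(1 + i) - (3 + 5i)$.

(1 - 3) + (1 - 5)i = -2 - 4i


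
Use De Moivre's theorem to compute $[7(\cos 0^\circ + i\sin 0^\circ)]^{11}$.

By De Moivre: z^n = r^n(cos(nθ) + i sin(nθ))
= 7^11(cos(11*0°) + i sin(11*0°))
= 1977326743(cos 0° + i sin 0°)
= 1977326743


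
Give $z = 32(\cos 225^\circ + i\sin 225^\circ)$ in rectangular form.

a = r cos θ = 32 * -sqrt(2)/2 = -16*sqrt(2)
b = r sin θ = 32 * -sqrt(2)/2 = -16*sqrt(2)
z = -16*sqrt(2) - 16*sqrt(2)i


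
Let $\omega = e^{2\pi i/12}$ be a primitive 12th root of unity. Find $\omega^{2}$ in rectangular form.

ω^2 = e^(2πi·2/12) = e^(i·1π/3)
= cos(1π/3) + i sin(1π/3)
= 1/2 + (sqrt(3)/2)i


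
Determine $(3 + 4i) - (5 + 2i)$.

(3 - 5) + (4 - 2)i = -2 + 2i


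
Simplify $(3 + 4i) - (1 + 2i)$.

(3 - 1) + (4 - 2)i = 2 + 2i


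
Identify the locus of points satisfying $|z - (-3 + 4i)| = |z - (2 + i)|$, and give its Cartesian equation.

|z - z1| = |z - z2| means z is equidistant from z1 and z2,
i.e. the perpendicular bisector of the segment from (-3, 4) to (2, 1) (midpoint (-1/2, 5/2)).
With z = x + yi, square both sides:
(x - (-3))^2 + (y - 4)^2 = (x - 2)^2 + (y - 1)^2
The x^2 and y^2 terms cancel: 10x + (-6)y = 5 - 25 = -20
Simplify: 5x - 3y = -10
Locus: Perpendicular bisector of the segment from (-3, 4) to (2, 1): the line 5x - 3y = -10


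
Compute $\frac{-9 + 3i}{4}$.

Divisor is real, so divide each part by 4:
= -9/4 + (3/4)i


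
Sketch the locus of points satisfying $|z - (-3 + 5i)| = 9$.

|z - z0| = r describes a circle centered at z0 with radius r
Here z0 = -3 + 5i and r = 9
Locus: Circle centered at (-3, 5) with radius 9


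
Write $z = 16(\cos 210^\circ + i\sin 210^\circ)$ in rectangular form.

a = r cos θ = 16 * -sqrt(3)/2 = -8*sqrt(3)
b = r sin θ = 16 * -1/2 = -8
z = -8*sqrt(3) - 8i


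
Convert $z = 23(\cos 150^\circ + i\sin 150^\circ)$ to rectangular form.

a = r cos θ = 23 * -sqrt(3)/2 = -23*sqrt(3)/2
b = r sin θ = 23 * 1/2 = 23/2
z = -23*sqrt(3)/2 + (23/2)i


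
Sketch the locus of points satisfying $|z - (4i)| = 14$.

|z - z0| = r describes a circle centered at z0 with radius r
Here z0 = 4i and r = 14
Locus: Circle centered at (0, 4) with radius 14


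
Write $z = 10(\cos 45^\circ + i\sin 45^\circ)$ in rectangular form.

a = r cos θ = 10 * sqrt(2)/2 = 5*sqrt(2)
b = r sin θ = 10 * sqrt(2)/2 = 5*sqrt(2)
z = 5*sqrt(2) + 5*sqrt(2)i


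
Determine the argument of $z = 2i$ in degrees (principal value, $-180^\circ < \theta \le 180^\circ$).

a = 0 and b > 0, so z lies on the positive imaginary axis: θ = 90°


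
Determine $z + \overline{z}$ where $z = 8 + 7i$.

z + conjugate(z) = (a + bi) + (a - bi) = 2a
= 2 * 8 = 16


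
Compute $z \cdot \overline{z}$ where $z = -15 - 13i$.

z * conjugate(z) = |z|^2 = a^2 + b^2
= (-15)^2 + (-13)^2 = 394


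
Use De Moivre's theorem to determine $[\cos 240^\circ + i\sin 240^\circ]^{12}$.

By De Moivre: z^n = r^n(cos(nθ) + i sin(nθ))
= 1^12(cos(12*240°) + i sin(12*240°))
= 1(cos 0° + i sin 0°)
= 1


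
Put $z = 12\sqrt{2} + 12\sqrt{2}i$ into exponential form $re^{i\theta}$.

r = |z| = sqrt((12*sqrt(2))^2 + (12*sqrt(2))^2) = sqrt(288 + 288) = sqrt(576) = 24
θ = arctan(b/a) = arctan(16.9706/16.9706) (quadrant-adjusted) = 45° = π/4
z = 24e^(i*π/4)


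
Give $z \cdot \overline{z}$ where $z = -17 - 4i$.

z * conjugate(z) = |z|^2 = a^2 + b^2
= (-17)^2 + (-4)^2 = 305


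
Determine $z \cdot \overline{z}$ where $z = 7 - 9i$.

z * conjugate(z) = |z|^2 = a^2 + b^2
= 7^2 + (-9)^2 = 130


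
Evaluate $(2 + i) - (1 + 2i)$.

(2 - 1) + (1 - 2)i = 1 - i


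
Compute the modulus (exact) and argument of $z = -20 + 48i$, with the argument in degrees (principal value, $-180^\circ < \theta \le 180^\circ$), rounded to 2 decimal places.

|z| = sqrt((-20)^2 + 48^2) = 52
arg(z) = arctan(b/a) = arctan(48/-20) (quadrant-adjusted) = 112.62°


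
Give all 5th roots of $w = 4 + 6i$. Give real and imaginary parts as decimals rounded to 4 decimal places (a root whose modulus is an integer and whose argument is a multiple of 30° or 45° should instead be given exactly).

|w| = sqrt(52) ≈ 7.211103, arg(w) ≈ 56.309932°
Root modulus = sqrt(52)^(1/5) ≈ 1.484569
Root arguments: θ_k = (arg(w) + 360°k)/5 for k = 0, 1, ..., 4
Compute each root as (root modulus)(cos θ_k + i sin θ_k) using full-precision intermediates, then round to 4 decimal places.
Roots: 1.4560 + 0.2899i, 0.1742 + 1.4743i, -1.3483 + 0.6212i, -1.0075 - 1.0904i, 0.7257 - 1.2951i


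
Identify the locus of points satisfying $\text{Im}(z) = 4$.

Im(z) = y where z = x + yi; the equation y = 4 is satisfied by all points with that y-coordinate
Locus: Horizontal line y = 4


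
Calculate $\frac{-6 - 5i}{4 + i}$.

Multiply numerator and denominator by conjugate (4 - i):
= (-6 - 5i)(4 - i) / (4^2 + 1^2)
= (-29 - 14i) / 17
= -29/17 - (14/17)i


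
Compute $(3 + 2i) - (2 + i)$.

(3 - 2) + (2 - 1)i = 1 + i


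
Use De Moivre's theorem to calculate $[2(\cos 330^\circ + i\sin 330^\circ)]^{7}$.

By De Moivre: z^n = r^n(cos(nθ) + i sin(nθ))
= 2^7(cos(7*330°) + i sin(7*330°))
= 128(cos 150° + i sin 150°)
= -64*sqrt(3) + 64i


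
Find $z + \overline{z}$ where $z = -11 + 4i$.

z + conjugate(z) = (a + bi) + (a - bi) = 2a
= 2 * (-11) = -22


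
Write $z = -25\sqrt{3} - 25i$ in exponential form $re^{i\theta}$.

r = |z| = sqrt((-25*sqrt(3))^2 + (-25)^2) = sqrt(1875 + 625) = sqrt(2500) = 50
θ = arctan(b/a) = arctan(-25/-43.3013) (quadrant-adjusted) = -150° = -5π/6
z = 50e^(-i*5π/6)


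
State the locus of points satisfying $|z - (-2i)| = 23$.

|z - z0| = r describes a circle centered at z0 with radius r
Here z0 = -2i and r = 23
Locus: Circle centered at (0, -2) with radius 23


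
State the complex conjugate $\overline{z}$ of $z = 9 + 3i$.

If z = a + bi, then conjugate(z) = a - bi
conjugate(9 + 3i) = 9 - 3i


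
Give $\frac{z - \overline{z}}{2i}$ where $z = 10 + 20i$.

z - conjugate(z) = 2bi
(z - conjugate(z))/(2i) = 2bi/(2i) = b = 20


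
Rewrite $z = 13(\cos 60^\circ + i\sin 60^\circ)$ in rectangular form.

a = r cos θ = 13 * 1/2 = 13/2
b = r sin θ = 13 * sqrt(3)/2 = 13*sqrt(3)/2
z = 13/2 + (13*sqrt(3)/2)i


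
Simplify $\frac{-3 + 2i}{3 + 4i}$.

Multiply numerator and denominator by conjugate (3 - 4i):
= (-3 + 2i)(3 - 4i) / (3^2 + 4^2)
= (-1 + 18i) / 25
= -1/25 + (18/25)i


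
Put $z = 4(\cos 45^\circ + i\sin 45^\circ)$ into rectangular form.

a = r cos θ = 4 * sqrt(2)/2 = 2*sqrt(2)
b = r sin θ = 4 * sqrt(2)/2 = 2*sqrt(2)
z = 2*sqrt(2) + 2*sqrt(2)i


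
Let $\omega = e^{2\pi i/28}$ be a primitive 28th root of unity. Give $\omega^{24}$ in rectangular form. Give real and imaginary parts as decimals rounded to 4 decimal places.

ω^24 = e^(2πi·24/28) = e^(i·12π/7)
= cos(12π/7) + i sin(12π/7)
= 0.6235 - 0.7818i


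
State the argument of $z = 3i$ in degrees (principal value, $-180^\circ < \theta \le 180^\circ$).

a = 0 and b > 0, so z lies on the positive imaginary axis: θ = 90°


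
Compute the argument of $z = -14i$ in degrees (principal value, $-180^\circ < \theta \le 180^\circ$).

a = 0 and b < 0, so z lies on the negative imaginary axis: θ = -90°


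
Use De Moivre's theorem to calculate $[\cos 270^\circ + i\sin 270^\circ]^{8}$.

By De Moivre: z^n = r^n(cos(nθ) + i sin(nθ))
= 1^8(cos(8*270°) + i sin(8*270°))
= 1(cos 0° + i sin 0°)
= 1


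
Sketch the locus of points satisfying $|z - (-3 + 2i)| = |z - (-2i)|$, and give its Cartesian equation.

|z - z1| = |z - z2| means z is equidistant from z1 and z2,
i.e. the perpendicular bisector of the segment from (-3, 2) to (0, -2) (midpoint (-3/2, 0)).
With z = x + yi, square both sides:
(x - (-3))^2 + (y - 2)^2 = (x - 0)^2 + (y - (-2))^2
The x^2 and y^2 terms cancel: 6x + (-8)y = 4 - 13 = -9
Simplify: 6x - 8y = -9
Locus: Perpendicular bisector of the segment from (-3, 2) to (0, -2): the line 6x - 8y = -9


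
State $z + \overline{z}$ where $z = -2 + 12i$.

z + conjugate(z) = (a + bi) + (a - bi) = 2a
= 2 * (-2) = -4


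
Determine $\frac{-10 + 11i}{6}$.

Divisor is real, so divide each part by 6:
= -5/3 + (11/6)i


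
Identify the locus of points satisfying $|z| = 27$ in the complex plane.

|z| = 27 means sqrt(x^2 + y^2) = 27
This is a circle of radius 27 centered at the origin


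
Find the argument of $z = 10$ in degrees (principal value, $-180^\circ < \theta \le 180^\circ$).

b = 0 and a > 0, so z lies on the positive real axis: θ = 0°


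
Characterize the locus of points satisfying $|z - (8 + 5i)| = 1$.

|z - z0| = r describes a circle centered at z0 with radius r
Here z0 = 8 + 5i and r = 1
Locus: Circle centered at (8, 5) with radius 1


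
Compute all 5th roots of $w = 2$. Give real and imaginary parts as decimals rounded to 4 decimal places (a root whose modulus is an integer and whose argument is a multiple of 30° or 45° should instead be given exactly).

|w| = 2, arg(w) = 0°
Root modulus = 2^(1/5) ≈ 1.148698
Root arguments: θ_k = (0° + 360°k)/5 for k = 0, 1, ..., 4
Compute each root as (root modulus)(cos θ_k + i sin θ_k) using full-precision intermediates, then round to 4 decimal places.
Roots: 1.1487, 0.3550 + 1.0925i, -0.9293 + 0.6752i, -0.9293 - 0.6752i, 0.3550 - 1.0925i


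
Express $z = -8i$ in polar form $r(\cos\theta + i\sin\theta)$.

r = |z| = sqrt(a^2 + b^2) = sqrt((0)^2 + (-8)^2) = sqrt(0 + 64) = sqrt(64) = 8
a = 0 and b < 0, so z lies on the negative imaginary axis: θ = 270°
z = 8(cos 270° + i sin 270°)


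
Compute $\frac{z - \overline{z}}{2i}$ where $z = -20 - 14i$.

z - conjugate(z) = 2bi
(z - conjugate(z))/(2i) = 2bi/(2i) = b = -14


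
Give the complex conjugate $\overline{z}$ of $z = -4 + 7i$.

If z = a + bi, then conjugate(z) = a - bi
conjugate(-4 + 7i) = -4 - 7i


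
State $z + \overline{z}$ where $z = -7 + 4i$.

z + conjugate(z) = (a + bi) + (a - bi) = 2a
= 2 * (-7) = -14


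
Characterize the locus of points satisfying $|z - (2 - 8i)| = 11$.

|z - z0| = r describes a circle centered at z0 with radius r
Here z0 = 2 - 8i and r = 11
Locus: Circle centered at (2, -8) with radius 11


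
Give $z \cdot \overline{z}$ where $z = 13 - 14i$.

z * conjugate(z) = |z|^2 = a^2 + b^2
= 13^2 + (-14)^2 = 365


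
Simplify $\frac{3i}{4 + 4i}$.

Multiply numerator and denominator by conjugate (4 - 4i):
= (3i)(4 - 4i) / (4^2 + 4^2)
= (12 + 12i) / 32
Divide through by 4: (3 + 3i) / 8
= 3/8 + (3/8)i


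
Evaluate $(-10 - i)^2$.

(a + bi)^2 = a^2 - b^2 + 2abi
= (-10)^2 - (-1)^2 + 2*(-10)*(-1)i
= 99 + 20i


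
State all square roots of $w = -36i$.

|w| = 36, arg(w) = 270°
Root modulus = 36^(1/2) = 6
Root arguments: θ_k = (270° + 360°k)/2 for k = 0, 1, ..., 1
Roots: -3*sqrt(2) + 3*sqrt(2)i, 3*sqrt(2) - 3*sqrt(2)i


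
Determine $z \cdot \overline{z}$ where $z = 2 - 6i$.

z * conjugate(z) = |z|^2 = a^2 + b^2
= 2^2 + (-6)^2 = 40


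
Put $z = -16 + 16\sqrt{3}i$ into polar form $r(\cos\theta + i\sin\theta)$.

r = |z| = sqrt(a^2 + b^2) = sqrt((-16)^2 + (16*sqrt(3))^2) = sqrt(256 + 768) = sqrt(1024) = 32
θ = arctan(b/a) = arctan(27.7128/-16) (quadrant-adjusted) = 120°
z = 32(cos 120° + i sin 120°)


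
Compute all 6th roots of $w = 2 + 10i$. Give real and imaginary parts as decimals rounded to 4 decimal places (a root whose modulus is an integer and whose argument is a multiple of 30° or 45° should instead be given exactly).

|w| = sqrt(104) ≈ 10.198039, arg(w) ≈ 78.690068°
Root modulus = sqrt(104)^(1/6) ≈ 1.472604
Root arguments: θ_k = (arg(w) + 360°k)/6 for k = 0, 1, ..., 5
Compute each root as (root modulus)(cos θ_k + i sin θ_k) using full-precision intermediates, then round to 4 decimal places.
Roots: 1.4342 + 0.3341i, 0.4277 + 1.4091i, -1.0065 + 1.0750i, -1.4342 - 0.3341i, -0.4277 - 1.4091i, 1.0065 - 1.0750i


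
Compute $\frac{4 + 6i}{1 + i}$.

Multiply numerator and denominator by conjugate (1 - i):
= (4 + 6i)(1 - i) / (1^2 + 1^2)
= (10 + 2i) / 2
= 5 + i


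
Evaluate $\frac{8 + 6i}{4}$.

Divisor is real, so divide each part by 4:
= 2 + (3/2)i


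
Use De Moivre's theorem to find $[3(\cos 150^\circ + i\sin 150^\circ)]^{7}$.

By De Moivre: z^n = r^n(cos(nθ) + i sin(nθ))
= 3^7(cos(7*150°) + i sin(7*150°))
= 2187(cos 330° + i sin 330°)
= 2187*sqrt(3)/2 - (2187/2)i


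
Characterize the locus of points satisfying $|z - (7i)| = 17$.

|z - z0| = r describes a circle centered at z0 with radius r
Here z0 = 7i and r = 17
Locus: Circle centered at (0, 7) with radius 17


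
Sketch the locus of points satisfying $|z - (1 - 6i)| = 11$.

|z - z0| = r describes a circle centered at z0 with radius r
Here z0 = 1 - 6i and r = 11
Locus: Circle centered at (1, -6) with radius 11


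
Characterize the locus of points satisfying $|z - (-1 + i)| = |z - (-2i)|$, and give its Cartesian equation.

|z - z1| = |z - z2| means z is equidistant from z1 and z2,
i.e. the perpendicular bisector of the segment from (-1, 1) to (0, -2) (midpoint (-1/2, -1/2)).
With z = x + yi, square both sides:
(x - (-1))^2 + (y - 1)^2 = (x - 0)^2 + (y - (-2))^2
The x^2 and y^2 terms cancel: 2x + (-6)y = 4 - 2 = 2
Simplify: x - 3y = 1
Locus: Perpendicular bisector of the segment from (-1, 1) to (0, -2): the line x - 3y = 1


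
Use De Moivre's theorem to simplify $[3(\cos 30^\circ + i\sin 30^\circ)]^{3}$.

By De Moivre: z^n = r^n(cos(nθ) + i sin(nθ))
= 3^3(cos(3*30°) + i sin(3*30°))
= 27(cos 90° + i sin 90°)
= 27i


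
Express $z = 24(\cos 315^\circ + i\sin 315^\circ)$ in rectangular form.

a = r cos θ = 24 * sqrt(2)/2 = 12*sqrt(2)
b = r sin θ = 24 * -sqrt(2)/2 = -12*sqrt(2)
z = 12*sqrt(2) - 12*sqrt(2)i


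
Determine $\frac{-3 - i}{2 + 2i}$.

Multiply numerator and denominator by conjugate (2 - 2i):
= (-3 - i)(2 - 2i) / (2^2 + 2^2)
= (-8 + 4i) / 8
Divide through by 4: (-2 + i) / 2
= -1 + (1/2)i


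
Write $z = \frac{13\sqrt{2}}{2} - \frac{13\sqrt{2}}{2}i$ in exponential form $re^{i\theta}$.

r = |z| = sqrt((13*sqrt(2)/2)^2 + (-13*sqrt(2)/2)^2) = sqrt(169/2 + 169/2) = sqrt(169) = 13
θ = arctan(b/a) = arctan(-9.1924/9.1924) (quadrant-adjusted) = -45° = -π/4
z = 13e^(-i*π/4)


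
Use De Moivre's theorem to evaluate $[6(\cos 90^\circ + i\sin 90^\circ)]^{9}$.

By De Moivre: z^n = r^n(cos(nθ) + i sin(nθ))
= 6^9(cos(9*90°) + i sin(9*90°))
= 10077696(cos 90° + i sin 90°)
= 10077696i


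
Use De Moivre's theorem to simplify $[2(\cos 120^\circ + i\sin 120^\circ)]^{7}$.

By De Moivre: z^n = r^n(cos(nθ) + i sin(nθ))
= 2^7(cos(7*120°) + i sin(7*120°))
= 128(cos 120° + i sin 120°)
= -64 + 64*sqrt(3)i


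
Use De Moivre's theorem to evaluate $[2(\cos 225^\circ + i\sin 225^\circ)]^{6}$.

By De Moivre: z^n = r^n(cos(nθ) + i sin(nθ))
= 2^6(cos(6*225°) + i sin(6*225°))
= 64(cos 270° + i sin 270°)
= -64i


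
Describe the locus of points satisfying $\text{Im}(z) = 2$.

Im(z) = y where z = x + yi; the equation y = 2 is satisfied by all points with that y-coordinate
Locus: Horizontal line y = 2


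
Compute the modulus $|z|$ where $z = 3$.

|z| = sqrt(a^2 + b^2) = sqrt(3^2 + 0^2) = sqrt(9) = 3


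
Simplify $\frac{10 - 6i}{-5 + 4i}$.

Multiply numerator and denominator by conjugate (-5 - 4i):
= (10 - 6i)(-5 - 4i) / ((-5)^2 + 4^2)
= (-74 - 10i) / 41
= -74/41 - (10/41)i


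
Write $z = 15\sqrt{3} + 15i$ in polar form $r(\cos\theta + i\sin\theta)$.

r = |z| = sqrt(a^2 + b^2) = sqrt((15*sqrt(3))^2 + (15)^2) = sqrt(675 + 225) = sqrt(900) = 30
θ = arctan(b/a) = arctan(15/25.9808) (quadrant-adjusted) = 30°
z = 30(cos 30° + i sin 30°)


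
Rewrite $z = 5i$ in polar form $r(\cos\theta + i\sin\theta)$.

r = |z| = sqrt(a^2 + b^2) = sqrt((0)^2 + (5)^2) = sqrt(0 + 25) = sqrt(25) = 5
a = 0 and b > 0, so z lies on the positive imaginary axis: θ = 90°
z = 5(cos 90° + i sin 90°)


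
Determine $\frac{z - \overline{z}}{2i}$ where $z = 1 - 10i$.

z - conjugate(z) = 2bi
(z - conjugate(z))/(2i) = 2bi/(2i) = b = -10


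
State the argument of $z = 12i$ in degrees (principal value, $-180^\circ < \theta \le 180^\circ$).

a = 0 and b > 0, so z lies on the positive imaginary axis: θ = 90°


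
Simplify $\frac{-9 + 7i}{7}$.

Divisor is real, so divide each part by 7:
= -9/7 + i


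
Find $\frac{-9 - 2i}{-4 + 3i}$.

Multiply numerator and denominator by conjugate (-4 - 3i):
= (-9 - 2i)(-4 - 3i) / ((-4)^2 + 3^2)
= (30 + 35i) / 25
Divide through by 5: (6 + 7i) / 5
= 6/5 + (7/5)i


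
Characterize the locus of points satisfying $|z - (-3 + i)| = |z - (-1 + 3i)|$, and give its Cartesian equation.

|z - z1| = |z - z2| means z is equidistant from z1 and z2,
i.e. the perpendicular bisector of the segment from (-3, 1) to (-1, 3) (midpoint (-2, 2)).
With z = x + yi, square both sides:
(x - (-3))^2 + (y - 1)^2 = (x - (-1))^2 + (y - 3)^2
The x^2 and y^2 terms cancel: 4x + 4y = 10 - 10 = 0
Simplify: x + y = 0
Locus: Perpendicular bisector of the segment from (-3, 1) to (-1, 3): the line x + y = 0


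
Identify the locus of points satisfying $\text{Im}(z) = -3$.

Im(z) = y where z = x + yi; the equation y = -3 is satisfied by all points with that y-coordinate
Locus: Horizontal line y = -3


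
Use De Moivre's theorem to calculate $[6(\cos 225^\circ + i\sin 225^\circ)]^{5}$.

By De Moivre: z^n = r^n(cos(nθ) + i sin(nθ))
= 6^5(cos(5*225°) + i sin(5*225°))
= 7776(cos 45° + i sin 45°)
= 3888*sqrt(2) + 3888*sqrt(2)i


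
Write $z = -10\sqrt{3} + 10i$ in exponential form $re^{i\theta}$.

r = |z| = sqrt((-10*sqrt(3))^2 + (10)^2) = sqrt(300 + 100) = sqrt(400) = 20
θ = arctan(b/a) = arctan(10/-17.3205) (quadrant-adjusted) = 150° = 5π/6
z = 20e^(i*5π/6)


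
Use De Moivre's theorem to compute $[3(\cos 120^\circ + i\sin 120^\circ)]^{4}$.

By De Moivre: z^n = r^n(cos(nθ) + i sin(nθ))
= 3^4(cos(4*120°) + i sin(4*120°))
= 81(cos 120° + i sin 120°)
= -81/2 + (81*sqrt(3)/2)i


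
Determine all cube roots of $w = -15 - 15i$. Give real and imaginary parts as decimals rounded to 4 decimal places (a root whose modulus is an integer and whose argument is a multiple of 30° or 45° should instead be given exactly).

|w| = sqrt(450) ≈ 21.213203, arg(w) = 225°
Root modulus = sqrt(450)^(1/3) ≈ 2.768229
Root arguments: θ_k = (225° + 360°k)/3 for k = 0, 1, ..., 2
Compute each root as (root modulus)(cos θ_k + i sin θ_k) using full-precision intermediates, then round to 4 decimal places.
Roots: 0.7165 + 2.6739i, -2.6739 - 0.7165i, 1.9574 - 1.9574i


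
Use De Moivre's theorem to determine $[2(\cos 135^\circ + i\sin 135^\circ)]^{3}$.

By De Moivre: z^n = r^n(cos(nθ) + i sin(nθ))
= 2^3(cos(3*135°) + i sin(3*135°))
= 8(cos 45° + i sin 45°)
= 4*sqrt(2) + 4*sqrt(2)i


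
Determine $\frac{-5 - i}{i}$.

Multiply numerator and denominator by conjugate (-i):
= (-5 - i)(-i) / (0^2 + 1^2)
= (-1 + 5i) / 1
= -1 + 5i


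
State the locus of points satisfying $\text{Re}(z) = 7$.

Re(z) = x where z = x + yi; the equation x = 7 is satisfied by all points with that x-coordinate
Locus: Vertical line x = 7


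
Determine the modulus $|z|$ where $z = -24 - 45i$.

|z| = sqrt(a^2 + b^2) = sqrt((-24)^2 + (-45)^2) = sqrt(2601) = 51


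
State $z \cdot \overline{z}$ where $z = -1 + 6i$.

z * conjugate(z) = |z|^2 = a^2 + b^2
= (-1)^2 + 6^2 = 37


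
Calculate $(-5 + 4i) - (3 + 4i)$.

(-5 - 3) + (4 - 4)i = -8


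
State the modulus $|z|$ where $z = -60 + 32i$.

|z| = sqrt(a^2 + b^2) = sqrt((-60)^2 + 32^2) = sqrt(4624) = 68


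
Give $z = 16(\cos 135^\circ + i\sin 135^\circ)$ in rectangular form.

a = r cos θ = 16 * -sqrt(2)/2 = -8*sqrt(2)
b = r sin θ = 16 * sqrt(2)/2 = 8*sqrt(2)
z = -8*sqrt(2) + 8*sqrt(2)i


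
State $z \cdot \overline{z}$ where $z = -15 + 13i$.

z * conjugate(z) = |z|^2 = a^2 + b^2
= (-15)^2 + 13^2 = 394


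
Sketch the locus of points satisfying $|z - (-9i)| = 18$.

|z - z0| = r describes a circle centered at z0 with radius r
Here z0 = -9i and r = 18
Locus: Circle centered at (0, -9) with radius 18


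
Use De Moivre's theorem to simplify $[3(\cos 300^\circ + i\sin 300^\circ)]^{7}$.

By De Moivre: z^n = r^n(cos(nθ) + i sin(nθ))
= 3^7(cos(7*300°) + i sin(7*300°))
= 2187(cos 300° + i sin 300°)
= 2187/2 - (2187*sqrt(3)/2)i


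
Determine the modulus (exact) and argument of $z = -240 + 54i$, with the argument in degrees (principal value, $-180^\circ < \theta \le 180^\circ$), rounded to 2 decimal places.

|z| = sqrt((-240)^2 + 54^2) = 246
arg(z) = arctan(b/a) = arctan(54/-240) (quadrant-adjusted) = 167.32°


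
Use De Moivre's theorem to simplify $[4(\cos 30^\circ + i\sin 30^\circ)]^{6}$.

By De Moivre: z^n = r^n(cos(nθ) + i sin(nθ))
= 4^6(cos(6*30°) + i sin(6*30°))
= 4096(cos 180° + i sin 180°)
= -4096


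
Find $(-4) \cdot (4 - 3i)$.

(a1*a2 - b1*b2) + (a1*b2 + b1*a2)i
= (-16 - 0) + (12 + 0)i
= -16 + 12i


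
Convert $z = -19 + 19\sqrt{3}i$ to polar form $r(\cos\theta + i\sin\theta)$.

r = |z| = sqrt(a^2 + b^2) = sqrt((-19)^2 + (19*sqrt(3))^2) = sqrt(361 + 1083) = sqrt(1444) = 38
θ = arctan(b/a) = arctan(32.909/-19) (quadrant-adjusted) = 120°
z = 38(cos 120° + i sin 120°)


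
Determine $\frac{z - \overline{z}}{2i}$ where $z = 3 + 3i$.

z - conjugate(z) = 2bi
(z - conjugate(z))/(2i) = 2bi/(2i) = b = 3


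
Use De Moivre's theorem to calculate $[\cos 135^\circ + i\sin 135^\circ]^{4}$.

By De Moivre: z^n = r^n(cos(nθ) + i sin(nθ))
= 1^4(cos(4*135°) + i sin(4*135°))
= 1(cos 180° + i sin 180°)
= -1


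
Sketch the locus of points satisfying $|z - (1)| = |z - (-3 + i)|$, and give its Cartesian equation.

|z - z1| = |z - z2| means z is equidistant from z1 and z2,
i.e. the perpendicular bisector of the segment from (1, 0) to (-3, 1) (midpoint (-1, 1/2)).
With z = x + yi, square both sides:
(x - 1)^2 + (y - 0)^2 = (x - (-3))^2 + (y - 1)^2
The x^2 and y^2 terms cancel: -8x + 2y = 10 - 1 = 9
Simplify: 8x - 2y = -9
Locus: Perpendicular bisector of the segment from (1, 0) to (-3, 1): the line 8x - 2y = -9


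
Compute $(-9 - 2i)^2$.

(a + bi)^2 = a^2 - b^2 + 2abi
= (-9)^2 - (-2)^2 + 2*(-9)*(-2)i
= 77 + 36i


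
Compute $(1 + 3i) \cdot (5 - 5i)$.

(a1*a2 - b1*b2) + (a1*b2 + b1*a2)i
= (5 - (-15)) + (-5 + 15)i
= 20 + 10i


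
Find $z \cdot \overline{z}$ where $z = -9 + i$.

z * conjugate(z) = |z|^2 = a^2 + b^2
= (-9)^2 + 1^2 = 82


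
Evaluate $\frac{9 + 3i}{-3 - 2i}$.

Multiply numerator and denominator by conjugate (-3 + 2i):
= (9 + 3i)(-3 + 2i) / ((-3)^2 + (-2)^2)
= (-33 + 9i) / 13
= -33/13 + (9/13)i


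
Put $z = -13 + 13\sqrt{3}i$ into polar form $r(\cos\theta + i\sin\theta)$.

r = |z| = sqrt(a^2 + b^2) = sqrt((-13)^2 + (13*sqrt(3))^2) = sqrt(169 + 507) = sqrt(676) = 26
θ = arctan(b/a) = arctan(22.5167/-13) (quadrant-adjusted) = 120°
z = 26(cos 120° + i sin 120°)


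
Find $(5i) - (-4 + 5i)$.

(0 - (-4)) + (5 - 5)i = 4


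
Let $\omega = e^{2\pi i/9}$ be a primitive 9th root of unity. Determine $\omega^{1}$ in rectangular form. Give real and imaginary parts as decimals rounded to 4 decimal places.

ω^1 = e^(2πi·1/9) = e^(i·2π/9)
= cos(2π/9) + i sin(2π/9)
= 0.7660 + 0.6428i


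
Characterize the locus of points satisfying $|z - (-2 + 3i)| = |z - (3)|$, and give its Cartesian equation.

|z - z1| = |z - z2| means z is equidistant from z1 and z2,
i.e. the perpendicular bisector of the segment from (-2, 3) to (3, 0) (midpoint (1/2, 3/2)).
With z = x + yi, square both sides:
(x - (-2))^2 + (y - 3)^2 = (x - 3)^2 + (y - 0)^2
The x^2 and y^2 terms cancel: 10x + (-6)y = 9 - 13 = -4
Simplify: 5x - 3y = -2
Locus: Perpendicular bisector of the segment from (-2, 3) to (3, 0): the line 5x - 3y = -2


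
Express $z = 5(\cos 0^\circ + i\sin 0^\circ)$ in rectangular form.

a = r cos θ = 5 * 1 = 5
b = r sin θ = 5 * 0 = 0
z = 5


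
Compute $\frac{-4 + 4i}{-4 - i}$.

Multiply numerator and denominator by conjugate (-4 + i):
= (-4 + 4i)(-4 + i) / ((-4)^2 + (-1)^2)
= (12 - 20i) / 17
= 12/17 - (20/17)i


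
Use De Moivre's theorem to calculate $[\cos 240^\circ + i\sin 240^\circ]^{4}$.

By De Moivre: z^n = r^n(cos(nθ) + i sin(nθ))
= 1^4(cos(4*240°) + i sin(4*240°))
= 1(cos 240° + i sin 240°)
= -1/2 - (sqrt(3)/2)i


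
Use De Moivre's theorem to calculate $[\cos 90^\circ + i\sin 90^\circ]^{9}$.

By De Moivre: z^n = r^n(cos(nθ) + i sin(nθ))
= 1^9(cos(9*90°) + i sin(9*90°))
= 1(cos 90° + i sin 90°)
= i


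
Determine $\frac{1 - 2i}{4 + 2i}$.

Multiply numerator and denominator by conjugate (4 - 2i):
= (1 - 2i)(4 - 2i) / (4^2 + 2^2)
= (-10i) / 20
Divide through by 10: (-i) / 2
= 0 - (1/2)i


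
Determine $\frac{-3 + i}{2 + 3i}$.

Multiply numerator and denominator by conjugate (2 - 3i):
= (-3 + i)(2 - 3i) / (2^2 + 3^2)
= (-3 + 11i) / 13
= -3/13 + (11/13)i


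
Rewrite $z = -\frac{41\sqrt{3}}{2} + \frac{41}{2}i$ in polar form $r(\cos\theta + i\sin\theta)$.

r = |z| = sqrt(a^2 + b^2) = sqrt((-41*sqrt(3)/2)^2 + (41/2)^2) = sqrt(5043/4 + 1681/4) = sqrt(1681) = 41
θ = arctan(b/a) = arctan(20.5/-35.507) (quadrant-adjusted) = 150°
z = 41(cos 150° + i sin 150°)


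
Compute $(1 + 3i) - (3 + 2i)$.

(1 - 3) + (3 - 2)i = -2 + i


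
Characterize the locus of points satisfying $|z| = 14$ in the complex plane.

|z| = 14 means sqrt(x^2 + y^2) = 14
This is a circle of radius 14 centered at the origin


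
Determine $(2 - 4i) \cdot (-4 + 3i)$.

(a1*a2 - b1*b2) + (a1*b2 + b1*a2)i
= (-8 - (-12)) + (6 + 16)i
= 4 + 22i


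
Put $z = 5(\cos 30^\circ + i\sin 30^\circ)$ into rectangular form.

a = r cos θ = 5 * sqrt(3)/2 = 5*sqrt(3)/2
b = r sin θ = 5 * 1/2 = 5/2
z = 5*sqrt(3)/2 + (5/2)i


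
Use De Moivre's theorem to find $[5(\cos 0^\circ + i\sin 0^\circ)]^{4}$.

By De Moivre: z^n = r^n(cos(nθ) + i sin(nθ))
= 5^4(cos(4*0°) + i sin(4*0°))
= 625(cos 0° + i sin 0°)
= 625


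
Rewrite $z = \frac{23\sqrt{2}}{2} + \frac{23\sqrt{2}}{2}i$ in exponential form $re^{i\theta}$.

r = |z| = sqrt((23*sqrt(2)/2)^2 + (23*sqrt(2)/2)^2) = sqrt(529/2 + 529/2) = sqrt(529) = 23
θ = arctan(b/a) = arctan(16.2635/16.2635) (quadrant-adjusted) = 45° = π/4
z = 23e^(i*π/4)


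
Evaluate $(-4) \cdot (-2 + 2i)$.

(a1*a2 - b1*b2) + (a1*b2 + b1*a2)i
= (8 - 0) + (-8 + 0)i
= 8 - 8i


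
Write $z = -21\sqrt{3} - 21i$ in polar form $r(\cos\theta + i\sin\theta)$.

r = |z| = sqrt(a^2 + b^2) = sqrt((-21*sqrt(3))^2 + (-21)^2) = sqrt(1323 + 441) = sqrt(1764) = 42
θ = arctan(b/a) = arctan(-21/-36.3731) (quadrant-adjusted) = 210°
z = 42(cos 210° + i sin 210°)


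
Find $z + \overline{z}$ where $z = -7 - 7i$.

z + conjugate(z) = (a + bi) + (a - bi) = 2a
= 2 * (-7) = -14


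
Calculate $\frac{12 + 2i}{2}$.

Divisor is real, so divide each part by 2:
= 6 + i


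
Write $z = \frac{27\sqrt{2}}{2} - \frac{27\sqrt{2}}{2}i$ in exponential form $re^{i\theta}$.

r = |z| = sqrt((27*sqrt(2)/2)^2 + (-27*sqrt(2)/2)^2) = sqrt(729/2 + 729/2) = sqrt(729) = 27
θ = arctan(b/a) = arctan(-19.0919/19.0919) (quadrant-adjusted) = -45° = -π/4
z = 27e^(-i*π/4)


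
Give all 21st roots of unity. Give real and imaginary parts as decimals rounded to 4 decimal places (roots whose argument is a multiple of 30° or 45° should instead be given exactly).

ω_k = e^(2πik/21) = cos(2πk/21) + i sin(2πk/21) for k = 0, 1, ..., 20
Roots: 1, 0.9556 + 0.2948i, 0.8262 + 0.5633i, 0.6235 + 0.7818i, 0.3653 + 0.9309i, 0.0747 + 0.9972i, -0.2225 + 0.9749i, -1/2 + (sqrt(3)/2)i, -0.7331 + 0.6802i, -0.9010 + 0.4339i, -0.9888 + 0.1490i, -0.9888 - 0.1490i, -0.9010 - 0.4339i, -0.7331 - 0.6802i, -1/2 - (sqrt(3)/2)i, -0.2225 - 0.9749i, 0.0747 - 0.9972i, 0.3653 - 0.9309i, 0.6235 - 0.7818i, 0.8262 - 0.5633i, 0.9556 - 0.2948i


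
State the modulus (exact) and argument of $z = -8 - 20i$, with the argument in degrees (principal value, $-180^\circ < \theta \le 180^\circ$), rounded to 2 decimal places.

|z| = sqrt((-8)^2 + (-20)^2) = sqrt(464)
arg(z) = arctan(b/a) = arctan(-20/-8) (quadrant-adjusted) = -111.80°


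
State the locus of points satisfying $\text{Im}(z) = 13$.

Im(z) = y where z = x + yi; the equation y = 13 is satisfied by all points with that y-coordinate
Locus: Horizontal line y = 13


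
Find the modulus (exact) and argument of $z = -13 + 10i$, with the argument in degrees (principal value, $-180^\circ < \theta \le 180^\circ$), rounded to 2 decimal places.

|z| = sqrt((-13)^2 + 10^2) = sqrt(269)
arg(z) = arctan(b/a) = arctan(10/-13) (quadrant-adjusted) = 142.43°


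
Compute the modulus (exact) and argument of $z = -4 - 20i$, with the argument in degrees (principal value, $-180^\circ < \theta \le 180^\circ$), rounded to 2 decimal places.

|z| = sqrt((-4)^2 + (-20)^2) = sqrt(416)
arg(z) = arctan(b/a) = arctan(-20/-4) (quadrant-adjusted) = -101.31°


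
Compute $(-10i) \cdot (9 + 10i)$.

(a1*a2 - b1*b2) + (a1*b2 + b1*a2)i
= (0 - (-100)) + (0 + (-90))i
= 100 - 90i


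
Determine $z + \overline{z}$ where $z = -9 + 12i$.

z + conjugate(z) = (a + bi) + (a - bi) = 2a
= 2 * (-9) = -18


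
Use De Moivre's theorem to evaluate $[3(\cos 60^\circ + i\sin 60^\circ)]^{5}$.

By De Moivre: z^n = r^n(cos(nθ) + i sin(nθ))
= 3^5(cos(5*60°) + i sin(5*60°))
= 243(cos 300° + i sin 300°)
= 243/2 - (243*sqrt(3)/2)i


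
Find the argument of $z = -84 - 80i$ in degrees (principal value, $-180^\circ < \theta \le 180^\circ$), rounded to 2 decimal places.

θ = arctan(b/a) = arctan(-80/-84) (quadrant-adjusted) = -136.40°


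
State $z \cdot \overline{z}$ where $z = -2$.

z * conjugate(z) = |z|^2 = a^2 + b^2
= (-2)^2 + 0^2 = 4


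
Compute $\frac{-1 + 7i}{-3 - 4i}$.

Multiply numerator and denominator by conjugate (-3 + 4i):
= (-1 + 7i)(-3 + 4i) / ((-3)^2 + (-4)^2)
= (-25 - 25i) / 25
= -1 - i


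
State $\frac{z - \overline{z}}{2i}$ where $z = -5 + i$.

z - conjugate(z) = 2bi
(z - conjugate(z))/(2i) = 2bi/(2i) = b = 1


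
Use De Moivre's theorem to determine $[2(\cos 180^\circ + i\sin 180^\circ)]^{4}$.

By De Moivre: z^n = r^n(cos(nθ) + i sin(nθ))
= 2^4(cos(4*180°) + i sin(4*180°))
= 16(cos 0° + i sin 0°)
= 16


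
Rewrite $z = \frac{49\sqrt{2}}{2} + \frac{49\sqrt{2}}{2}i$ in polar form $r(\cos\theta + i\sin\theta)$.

r = |z| = sqrt(a^2 + b^2) = sqrt((49*sqrt(2)/2)^2 + (49*sqrt(2)/2)^2) = sqrt(2401/2 + 2401/2) = sqrt(2401) = 49
θ = arctan(b/a) = arctan(34.6482/34.6482) (quadrant-adjusted) = 45°
z = 49(cos 45° + i sin 45°)


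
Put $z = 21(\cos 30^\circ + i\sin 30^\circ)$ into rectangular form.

a = r cos θ = 21 * sqrt(3)/2 = 21*sqrt(3)/2
b = r sin θ = 21 * 1/2 = 21/2
z = 21*sqrt(3)/2 + (21/2)i


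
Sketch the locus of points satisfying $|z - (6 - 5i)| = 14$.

|z - z0| = r describes a circle centered at z0 with radius r
Here z0 = 6 - 5i and r = 14
Locus: Circle centered at (6, -5) with radius 14


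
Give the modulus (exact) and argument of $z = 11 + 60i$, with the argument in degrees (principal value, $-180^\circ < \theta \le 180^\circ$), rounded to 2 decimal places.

|z| = sqrt(11^2 + 60^2) = 61
arg(z) = arctan(b/a) = arctan(60/11) (quadrant-adjusted) = 79.61°


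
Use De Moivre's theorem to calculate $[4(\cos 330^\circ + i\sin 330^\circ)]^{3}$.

By De Moivre: z^n = r^n(cos(nθ) + i sin(nθ))
= 4^3(cos(3*330°) + i sin(3*330°))
= 64(cos 270° + i sin 270°)
= -64i


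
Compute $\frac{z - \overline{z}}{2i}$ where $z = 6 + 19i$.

z - conjugate(z) = 2bi
(z - conjugate(z))/(2i) = 2bi/(2i) = b = 19


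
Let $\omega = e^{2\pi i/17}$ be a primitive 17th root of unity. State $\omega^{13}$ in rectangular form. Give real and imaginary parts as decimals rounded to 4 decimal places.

ω^13 = e^(2πi·13/17) = e^(i·26π/17)
= cos(26π/17) + i sin(26π/17)
= 0.0923 - 0.9957i


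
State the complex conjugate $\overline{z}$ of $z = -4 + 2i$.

If z = a + bi, then conjugate(z) = a - bi
conjugate(-4 + 2i) = -4 - 2i


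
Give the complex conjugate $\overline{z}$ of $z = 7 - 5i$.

If z = a + bi, then conjugate(z) = a - bi
conjugate(7 - 5i) = 7 + 5i


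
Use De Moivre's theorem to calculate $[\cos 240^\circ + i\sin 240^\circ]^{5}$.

By De Moivre: z^n = r^n(cos(nθ) + i sin(nθ))
= 1^5(cos(5*240°) + i sin(5*240°))
= 1(cos 120° + i sin 120°)
= -1/2 + (sqrt(3)/2)i


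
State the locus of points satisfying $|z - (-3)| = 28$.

|z - z0| = r describes a circle centered at z0 with radius r
Here z0 = -3 and r = 28
Locus: Circle centered at (-3, 0) with radius 28


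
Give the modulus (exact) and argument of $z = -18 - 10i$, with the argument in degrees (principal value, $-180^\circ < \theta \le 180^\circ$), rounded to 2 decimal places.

|z| = sqrt((-18)^2 + (-10)^2) = sqrt(424)
arg(z) = arctan(b/a) = arctan(-10/-18) (quadrant-adjusted) = -150.95°


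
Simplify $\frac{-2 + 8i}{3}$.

Divisor is real, so divide each part by 3:
= -2/3 + (8/3)i


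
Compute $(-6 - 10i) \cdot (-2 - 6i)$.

(a1*a2 - b1*b2) + (a1*b2 + b1*a2)i
= (12 - 60) + (36 + 20)i
= -48 + 56i


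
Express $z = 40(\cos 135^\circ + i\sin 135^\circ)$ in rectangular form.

a = r cos θ = 40 * -sqrt(2)/2 = -20*sqrt(2)
b = r sin θ = 40 * sqrt(2)/2 = 20*sqrt(2)
z = -20*sqrt(2) + 20*sqrt(2)i


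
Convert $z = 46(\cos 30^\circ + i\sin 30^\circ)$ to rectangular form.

a = r cos θ = 46 * sqrt(3)/2 = 23*sqrt(3)
b = r sin θ = 46 * 1/2 = 23
z = 23*sqrt(3) + 23i


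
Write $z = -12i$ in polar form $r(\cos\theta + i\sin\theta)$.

r = |z| = sqrt(a^2 + b^2) = sqrt((0)^2 + (-12)^2) = sqrt(0 + 144) = sqrt(144) = 12
a = 0 and b < 0, so z lies on the negative imaginary axis: θ = 270°
z = 12(cos 270° + i sin 270°)


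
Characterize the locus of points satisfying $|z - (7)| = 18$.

|z - z0| = r describes a circle centered at z0 with radius r
Here z0 = 7 and r = 18
Locus: Circle centered at (7, 0) with radius 18
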